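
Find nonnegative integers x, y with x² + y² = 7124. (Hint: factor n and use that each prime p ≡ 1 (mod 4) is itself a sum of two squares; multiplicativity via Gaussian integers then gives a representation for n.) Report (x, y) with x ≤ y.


Step 1: Factor n = 7124 = 2^2 · 13 · 137.
Step 2: Check the mod-4 condition on each prime factor: 2 = 2 (special); 13 ≡ 1 (mod 4), exponent 1; 137 ≡ 1 (mod 4), exponent 1.
All primes ≡ 3 (mod 4) appear to even exponent (or don't appear), so by the two-squares theorem n IS expressible as a sum of two squares.
Step 3: Build a representation. Group n = k² · m with k = 2 and m = 13 · 137 = 1781 (a product of primes ≡ 1 (mod 4)); a representation of m scales to one of n via (k·x)² + (k·y)² = k²(x² + y²). Each prime p ≡ 1 (mod 4) is itself a sum of two squares; find a² by testing p − a² for a perfect square:
  13: 13 − 1² = 12, 13 − 2² = 9 = 3² ⇒ 13 = 2² + 3².
  137: 137 − 1² = 136, 137 − 2² = 133, 137 − 3² = 128, 137 − 4² = 121 = 11² ⇒ 137 = 4² + 11².
  Combine using the Brahmagupta–Fibonacci identity (a² + b²)(c² + d²) = (ac − bd)² + (ad + bc)² = (ac + bd)² + (ad − bc)²:
  13 · 137 = 1781: from (2² + 3²)(4² + 11²), take (2·4 − 3·11, 2·11 + 3·4) = (8 − 33, 22 + 12) = (-25, 34); dropping signs (only squares matter) gives (25, 34); check 25² + 34² = 625 + 1156 = 1781 ✓.
  Scale by k = 2: (2·25, 2·34) = (50, 68).
Step 4: Order so x ≤ y and verify: 50² + 68² = 2500 + 4624 = 7124 = n. ✓

n = 7124 = 50² + 68² (one valid representation with x ≤ y).


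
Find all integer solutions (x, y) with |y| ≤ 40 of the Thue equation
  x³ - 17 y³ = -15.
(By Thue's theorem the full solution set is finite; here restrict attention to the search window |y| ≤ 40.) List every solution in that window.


The equation is x³ - 17y³ = -15. For fixed y, x³ = 17·y³ − 15, so a solution requires the RHS to be a perfect cube.
Strategy: iterate y from -40 to 40, compute RHS = 17·y³ − 15, and check whether it is a (positive or negative) perfect cube.
Check small values of y:
  y = 0: RHS = -15 is not a perfect cube.
  y = 1: RHS = 2 is not a perfect cube.
  y = -1: RHS = -32 is not a perfect cube.
  y = 2: RHS = 121 is not a perfect cube.
  y = -2: RHS = -151 is not a perfect cube.
  y = 3: RHS = 444 is not a perfect cube.
  y = -3: RHS = -474 is not a perfect cube.
Continuing the search up to |y| = 40 finds no solutions either.
No (x, y) in the scanned range satisfies the equation.

No integer solutions with |y| ≤ 40.


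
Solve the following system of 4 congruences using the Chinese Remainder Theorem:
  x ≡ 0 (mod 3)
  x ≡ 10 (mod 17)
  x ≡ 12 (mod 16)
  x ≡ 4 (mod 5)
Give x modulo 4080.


Product of moduli M = 3 · 17 · 16 · 5 = 4080.
Merge one congruence at a time:
  Start: x ≡ 0 (mod 3).
  Combine with x ≡ 10 (mod 17); new modulus lcm = 51.
    Write x = 0 + 3·t and substitute into x ≡ 10 (mod 17): 3·t ≡ 10 − 0 = 10 (mod 17).
    The inverse of 3 mod 17 is 6 (since 3·6 = 18 = 1·17 + 1), so t ≡ 6·10 = 60 ≡ 9 (mod 17).
    Then x = 0 + 3·9 = 27, valid modulo lcm(3, 17) = 51: x ≡ 27 (mod 51).
  Combine with x ≡ 12 (mod 16); new modulus lcm = 816.
    Write x = 27 + 51·t and substitute into x ≡ 12 (mod 16): 51·t ≡ 12 − 27 = -15 (mod 16).
    Reduce coefficients mod 16: 3·t ≡ 1 (mod 16).
    The inverse of 3 mod 16 is 11 (since 3·11 = 33 = 2·16 + 1), so t ≡ 11·1 = 11 ≡ 11 (mod 16).
    Then x = 27 + 51·11 = 588, valid modulo lcm(51, 16) = 816: x ≡ 588 (mod 816).
  Combine with x ≡ 4 (mod 5); new modulus lcm = 4080.
    Write x = 588 + 816·t and substitute into x ≡ 4 (mod 5): 816·t ≡ 4 − 588 = -584 (mod 5).
    Reduce coefficients mod 5: 1·t ≡ 1 (mod 5).
    So t ≡ 1 (mod 5).
    Then x = 588 + 816·1 = 1404, valid modulo lcm(816, 5) = 4080: x ≡ 1404 (mod 4080).
Verify against each original: 1404 mod 3 = 0, 1404 mod 17 = 10, 1404 mod 16 = 12, 1404 mod 5 = 4.

x ≡ 1404 (mod 4080).


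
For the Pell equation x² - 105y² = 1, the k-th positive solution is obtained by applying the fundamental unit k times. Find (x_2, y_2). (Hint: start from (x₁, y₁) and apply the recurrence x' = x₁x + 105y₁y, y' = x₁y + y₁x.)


Step 1: Find the fundamental solution (x₁, y₁) of x² - 105y² = 1.
  Expand √105 as a continued fraction. a₀ = ⌊√105⌋ = 10; iterate m_{k+1} = d_k·a_k − m_k, d_{k+1} = (105 − m_{k+1}²)/d_k, a_{k+1} = ⌊(a₀ + m_{k+1})/d_{k+1}⌋ (starting m₀ = 0, d₀ = 1), with convergents p_k = a_k·p_{k-1} + p_{k-2}, q_k = a_k·q_{k-1} + q_{k-2} (p₋₁ = 1, q₋₁ = 0):
  k = 0: a₀ = 10; p₀/q₀ = 10/1; p₀² − 105·q₀² = 100 − 105 = -5.
  k = 1: m = 10, d = 5, a = ⌊(10 + 10)/5⌋ = 4; p/q = (4·10 + 1)/(4·1 + 0) = 41/4; p² − 105·q² = 1681 − 1680 = 1.
  The first convergent with p² − 105·q² = 1 gives the fundamental solution (x₁, y₁) = (41, 4).
Step 2: Apply the recurrence (x_{n+1}, y_{n+1}) = (x₁x_n + 105y₁y_n, x₁y_n + y₁x_n) repeatedly.
  From (x_1, y_1) = (41, 4): x_2 = 41·41 + 105·4·4 = 3361; y_2 = 41·4 + 4·41 = 328.
Step 3: Verify x_2² - 105·y_2² = 11296321 - 11296320 = 1 (should be 1). ✓

(x_1, y_1) = (41, 4); (x_2, y_2) = (3361, 328).


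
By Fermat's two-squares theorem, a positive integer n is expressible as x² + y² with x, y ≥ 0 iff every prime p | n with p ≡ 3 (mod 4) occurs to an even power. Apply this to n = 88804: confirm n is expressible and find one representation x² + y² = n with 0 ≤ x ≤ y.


Step 1: Factor n = 88804 = 2^2 · 149^2.
Step 2: Check the mod-4 condition on each prime factor: 2 = 2 (special); 149 ≡ 1 (mod 4), exponent 2.
All primes ≡ 3 (mod 4) appear to even exponent (or don't appear), so by the two-squares theorem n IS expressible as a sum of two squares.
Step 3: Build a representation. Group n = k² · m with k = 2 and m = 149 · 149 = 22201 (a product of primes ≡ 1 (mod 4)); a representation of m scales to one of n via (k·x)² + (k·y)² = k²(x² + y²). Each prime p ≡ 1 (mod 4) is itself a sum of two squares; find a² by testing p − a² for a perfect square:
  149: 149 − 1² = 148, 149 − 2² = 145, 149 − 3² = 140, 149 − 4² = 133, 149 − 5² = 124, 149 − 6² = 113, 149 − 7² = 100 = 10² ⇒ 149 = 7² + 10².
  Combine using the Brahmagupta–Fibonacci identity (a² + b²)(c² + d²) = (ac − bd)² + (ad + bc)² = (ac + bd)² + (ad − bc)²:
  149 · 149 = 22201: from (7² + 10²)(7² + 10²), take (7·7 − 10·10, 7·10 + 10·7) = (49 − 100, 70 + 70) = (-51, 140); dropping signs (only squares matter) gives (51, 140); check 51² + 140² = 2601 + 19600 = 22201 ✓.
  Scale by k = 2: (2·51, 2·140) = (102, 280).
Step 4: Order so x ≤ y and verify: 102² + 280² = 10404 + 78400 = 88804 = n. ✓

n = 88804 = 102² + 280² (one valid representation with x ≤ y).


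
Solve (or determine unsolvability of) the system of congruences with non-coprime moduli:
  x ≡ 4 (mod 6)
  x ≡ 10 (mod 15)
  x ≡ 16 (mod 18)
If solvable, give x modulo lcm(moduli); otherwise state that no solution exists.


Moduli 6, 15, 18 are not pairwise coprime, so CRT works modulo lcm(m_i) when all pairwise compatibility conditions hold.
Pairwise compatibility: gcd(m_i, m_j) must divide a_i - a_j for every pair.
Merge one congruence at a time:
  Start: x ≡ 4 (mod 6).
  Combine with x ≡ 10 (mod 15): gcd(6, 15) = 3; 10 - 4 = 6, which IS divisible by 3, so compatible.
    Write x = 4 + 6·t and substitute into x ≡ 10 (mod 15): 6·t ≡ 10 − 4 = 6 (mod 15).
    Divide the congruence (and modulus) by g = 3: 2·t ≡ 2 (mod 5).
    The inverse of 2 mod 5 is 3 (since 2·3 = 6 = 1·5 + 1), so t ≡ 3·2 = 6 ≡ 1 (mod 5).
    Then x = 4 + 6·1 = 10, valid modulo lcm(6, 15) = 30: x ≡ 10 (mod 30).
  Combine with x ≡ 16 (mod 18): gcd(30, 18) = 6; 16 - 10 = 6, which IS divisible by 6, so compatible.
    Write x = 10 + 30·t and substitute into x ≡ 16 (mod 18): 30·t ≡ 16 − 10 = 6 (mod 18).
    Divide the congruence (and modulus) by g = 6: 5·t ≡ 1 (mod 3).
    Reduce coefficients mod 3: 2·t ≡ 1 (mod 3).
    The inverse of 2 mod 3 is 2 (since 2·2 = 4 = 1·3 + 1), so t ≡ 2·1 = 2 ≡ 2 (mod 3).
    Then x = 10 + 30·2 = 70, valid modulo lcm(30, 18) = 90: x ≡ 70 (mod 90).
Verify: 70 mod 6 = 4, 70 mod 15 = 10, 70 mod 18 = 16.

x ≡ 70 (mod 90).


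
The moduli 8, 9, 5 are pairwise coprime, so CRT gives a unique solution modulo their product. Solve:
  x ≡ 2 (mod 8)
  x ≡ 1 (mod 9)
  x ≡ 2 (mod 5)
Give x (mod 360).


Moduli 8, 9, 5 are pairwise coprime; by CRT there is a unique solution modulo M = 8 · 9 · 5 = 360.
Solve pairwise, accumulating the modulus:
  Start with x ≡ 2 (mod 8).
  Combine with x ≡ 1 (mod 9): since gcd(8, 9) = 1, we get a unique residue mod 72.
    Write x = 2 + 8·t and substitute into x ≡ 1 (mod 9): 8·t ≡ 1 − 2 = -1 (mod 9).
    Reduce coefficients mod 9: 8·t ≡ 8 (mod 9).
    The inverse of 8 mod 9 is 8 (since 8·8 = 64 = 7·9 + 1), so t ≡ 8·8 = 64 ≡ 1 (mod 9).
    Then x = 2 + 8·1 = 10, valid modulo lcm(8, 9) = 72: x ≡ 10 (mod 72).
  Combine with x ≡ 2 (mod 5): since gcd(72, 5) = 1, we get a unique residue mod 360.
    Write x = 10 + 72·t and substitute into x ≡ 2 (mod 5): 72·t ≡ 2 − 10 = -8 (mod 5).
    Reduce coefficients mod 5: 2·t ≡ 2 (mod 5).
    The inverse of 2 mod 5 is 3 (since 2·3 = 6 = 1·5 + 1), so t ≡ 3·2 = 6 ≡ 1 (mod 5).
    Then x = 10 + 72·1 = 82, valid modulo lcm(72, 5) = 360: x ≡ 82 (mod 360).
Verify: 82 mod 8 = 2 ✓, 82 mod 9 = 1 ✓, 82 mod 5 = 2 ✓.

x ≡ 82 (mod 360).


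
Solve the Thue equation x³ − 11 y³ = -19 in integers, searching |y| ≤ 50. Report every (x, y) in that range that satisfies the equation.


The equation is x³ - 11y³ = -19. For fixed y, x³ = 11·y³ − 19, so a solution requires the RHS to be a perfect cube.
Strategy: iterate y from -50 to 50, compute RHS = 11·y³ − 19, and check whether it is a (positive or negative) perfect cube.
Check small values of y:
  y = 0: RHS = -19 is not a perfect cube.
  y = 1: RHS = -8 = (-2)³ ⇒ x = -2 works.
  y = -1: RHS = -30 is not a perfect cube.
  y = 2: RHS = 69 is not a perfect cube.
  y = -2: RHS = -107 is not a perfect cube.
  y = 3: RHS = 278 is not a perfect cube.
  y = -3: RHS = -316 is not a perfect cube.
Continuing, at y = 9: RHS = 8000 = (20)³ ⇒ x = 20 works.
Searching the remaining y in |y| ≤ 50 finds no further solutions.
Collected solutions: (-2, 1), (20, 9).

Solutions (with |y| ≤ 50): (-2, 1), (20, 9).


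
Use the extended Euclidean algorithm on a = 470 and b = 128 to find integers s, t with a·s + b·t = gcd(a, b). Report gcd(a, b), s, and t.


Euclidean algorithm on (470, 128) — divide until remainder is 0:
  470 = 3 · 128 + 86
  128 = 1 · 86 + 42
  86 = 2 · 42 + 2
  42 = 21 · 2 + 0
gcd(470, 128) = 2.
Track Bezout coefficients alongside the remainders: start with r₀ = 470 = a·1 + b·0 (s = 1, t = 0) and r₁ = 128 = a·0 + b·1 (s = 0, t = 1); each new remainder r_{k+1} = r_{k-1} − q_k·r_k inherits s_{k+1} = s_{k-1} − q_k·s_k, t_{k+1} = t_{k-1} − q_k·t_k, so r_k = a·s_k + b·t_k at every step:
  q = 3: r = 86, s = 1 − 3·0 = 1, t = 0 − 3·1 = -3  (check: 470·1 + 128·(-3) = 86)
  q = 1: r = 42, s = 0 − 1·1 = -1, t = 1 − 1·(-3) = 4  (check: 470·(-1) + 128·4 = 42)
  q = 2: r = 2, s = 1 − 2·(-1) = 3, t = -3 − 2·4 = -11  (check: 470·3 + 128·(-11) = 2)
The row with r = 2 (the gcd) gives the Bezout coefficients s = 3, t = -11.
Result: 470 · (3) + 128 · (-11) = 2.

gcd(470, 128) = 2; s = 3, t = -11 (check: 470·3 + 128·(-11) = 2).


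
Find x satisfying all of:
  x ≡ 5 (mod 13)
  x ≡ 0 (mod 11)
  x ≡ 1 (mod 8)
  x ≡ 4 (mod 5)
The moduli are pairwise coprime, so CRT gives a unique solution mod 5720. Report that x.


Product of moduli M = 13 · 11 · 8 · 5 = 5720.
Merge one congruence at a time:
  Start: x ≡ 5 (mod 13).
  Combine with x ≡ 0 (mod 11); new modulus lcm = 143.
    Write x = 5 + 13·t and substitute into x ≡ 0 (mod 11): 13·t ≡ 0 − 5 = -5 (mod 11).
    Reduce coefficients mod 11: 2·t ≡ 6 (mod 11).
    The inverse of 2 mod 11 is 6 (since 2·6 = 12 = 1·11 + 1), so t ≡ 6·6 = 36 ≡ 3 (mod 11).
    Then x = 5 + 13·3 = 44, valid modulo lcm(13, 11) = 143: x ≡ 44 (mod 143).
  Combine with x ≡ 1 (mod 8); new modulus lcm = 1144.
    Write x = 44 + 143·t and substitute into x ≡ 1 (mod 8): 143·t ≡ 1 − 44 = -43 (mod 8).
    Reduce coefficients mod 8: 7·t ≡ 5 (mod 8).
    The inverse of 7 mod 8 is 7 (since 7·7 = 49 = 6·8 + 1), so t ≡ 7·5 = 35 ≡ 3 (mod 8).
    Then x = 44 + 143·3 = 473, valid modulo lcm(143, 8) = 1144: x ≡ 473 (mod 1144).
  Combine with x ≡ 4 (mod 5); new modulus lcm = 5720.
    Write x = 473 + 1144·t and substitute into x ≡ 4 (mod 5): 1144·t ≡ 4 − 473 = -469 (mod 5).
    Reduce coefficients mod 5: 4·t ≡ 1 (mod 5).
    The inverse of 4 mod 5 is 4 (since 4·4 = 16 = 3·5 + 1), so t ≡ 4·1 = 4 ≡ 4 (mod 5).
    Then x = 473 + 1144·4 = 5049, valid modulo lcm(1144, 5) = 5720: x ≡ 5049 (mod 5720).
Verify against each original: 5049 mod 13 = 5, 5049 mod 11 = 0, 5049 mod 8 = 1, 5049 mod 5 = 4.

x ≡ 5049 (mod 5720).


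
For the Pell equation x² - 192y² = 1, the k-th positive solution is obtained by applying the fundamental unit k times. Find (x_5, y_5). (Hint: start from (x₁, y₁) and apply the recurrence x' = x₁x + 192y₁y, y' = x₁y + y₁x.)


Step 1: Find the fundamental solution (x₁, y₁) of x² - 192y² = 1.
  Expand √192 as a continued fraction. a₀ = ⌊√192⌋ = 13; iterate m_{k+1} = d_k·a_k − m_k, d_{k+1} = (192 − m_{k+1}²)/d_k, a_{k+1} = ⌊(a₀ + m_{k+1})/d_{k+1}⌋ (starting m₀ = 0, d₀ = 1), with convergents p_k = a_k·p_{k-1} + p_{k-2}, q_k = a_k·q_{k-1} + q_{k-2} (p₋₁ = 1, q₋₁ = 0):
  k = 0: a₀ = 13; p₀/q₀ = 13/1; p₀² − 192·q₀² = 169 − 192 = -23.
  k = 1: m = 13, d = 23, a = ⌊(13 + 13)/23⌋ = 1; p/q = (1·13 + 1)/(1·1 + 0) = 14/1; p² − 192·q² = 196 − 192 = 4.
  k = 2: m = 10, d = 4, a = ⌊(13 + 10)/4⌋ = 5; p/q = (5·14 + 13)/(5·1 + 1) = 83/6; p² − 192·q² = 6889 − 6912 = -23.
  k = 3: m = 10, d = 23, a = ⌊(13 + 10)/23⌋ = 1; p/q = (1·83 + 14)/(1·6 + 1) = 97/7; p² − 192·q² = 9409 − 9408 = 1.
  The first convergent with p² − 192·q² = 1 gives the fundamental solution (x₁, y₁) = (97, 7).
Step 2: Apply the recurrence (x_{n+1}, y_{n+1}) = (x₁x_n + 192y₁y_n, x₁y_n + y₁x_n) repeatedly.
  From (x_1, y_1) = (97, 7): x_2 = 97·97 + 192·7·7 = 18817; y_2 = 97·7 + 7·97 = 1358.
  From (x_2, y_2) = (18817, 1358): x_3 = 97·18817 + 192·7·1358 = 3650401; y_3 = 97·1358 + 7·18817 = 263445.
  From (x_3, y_3) = (3650401, 263445): x_4 = 97·3650401 + 192·7·263445 = 708158977; y_4 = 97·263445 + 7·3650401 = 51106972.
  From (x_4, y_4) = (708158977, 51106972): x_5 = 97·708158977 + 192·7·51106972 = 137379191137; y_5 = 97·51106972 + 7·708158977 = 9914489123.
Step 3: Verify x_5² - 192·y_5² = 18873042157456379352769 - 18873042157456379352768 = 1 (should be 1). ✓

(x_1, y_1) = (97, 7); (x_5, y_5) = (137379191137, 9914489123).


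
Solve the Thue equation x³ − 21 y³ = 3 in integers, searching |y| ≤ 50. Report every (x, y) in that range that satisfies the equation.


The equation is x³ - 21y³ = 3. For fixed y, x³ = 21·y³ + 3, so a solution requires the RHS to be a perfect cube.
Strategy: iterate y from -50 to 50, compute RHS = 21·y³ + 3, and check whether it is a (positive or negative) perfect cube.
Check small values of y:
  y = 0: RHS = 3 is not a perfect cube.
  y = 1: RHS = 24 is not a perfect cube.
  y = -1: RHS = -18 is not a perfect cube.
  y = 2: RHS = 171 is not a perfect cube.
  y = -2: RHS = -165 is not a perfect cube.
  y = 3: RHS = 570 is not a perfect cube.
  y = -3: RHS = -564 is not a perfect cube.
Continuing the search up to |y| = 50 finds no solutions either.
No (x, y) in the scanned range satisfies the equation.

No integer solutions with |y| ≤ 50.


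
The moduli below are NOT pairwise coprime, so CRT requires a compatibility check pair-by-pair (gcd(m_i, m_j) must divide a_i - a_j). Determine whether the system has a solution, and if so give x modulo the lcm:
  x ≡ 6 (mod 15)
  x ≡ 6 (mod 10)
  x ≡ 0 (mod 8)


Moduli 15, 10, 8 are not pairwise coprime, so CRT works modulo lcm(m_i) when all pairwise compatibility conditions hold.
Pairwise compatibility: gcd(m_i, m_j) must divide a_i - a_j for every pair.
Merge one congruence at a time:
  Start: x ≡ 6 (mod 15).
  Combine with x ≡ 6 (mod 10): gcd(15, 10) = 5; 6 - 6 = 0, which IS divisible by 5, so compatible.
    Write x = 6 + 15·t and substitute into x ≡ 6 (mod 10): 15·t ≡ 6 − 6 = 0 (mod 10).
    Divide the congruence (and modulus) by g = 5: 3·t ≡ 0 (mod 2).
    Reduce coefficients mod 2: 1·t ≡ 0 (mod 2).
    So t ≡ 0 (mod 2).
    Then x = 6 + 15·0 = 6, valid modulo lcm(15, 10) = 30: x ≡ 6 (mod 30).
  Combine with x ≡ 0 (mod 8): gcd(30, 8) = 2; 0 - 6 = -6, which IS divisible by 2, so compatible.
    Write x = 6 + 30·t and substitute into x ≡ 0 (mod 8): 30·t ≡ 0 − 6 = -6 (mod 8).
    Divide the congruence (and modulus) by g = 2: 15·t ≡ -3 (mod 4).
    Reduce coefficients mod 4: 3·t ≡ 1 (mod 4).
    The inverse of 3 mod 4 is 3 (since 3·3 = 9 = 2·4 + 1), so t ≡ 3·1 = 3 ≡ 3 (mod 4).
    Then x = 6 + 30·3 = 96, valid modulo lcm(30, 8) = 120: x ≡ 96 (mod 120).
Verify: 96 mod 15 = 6, 96 mod 10 = 6, 96 mod 8 = 0.

x ≡ 96 (mod 120).


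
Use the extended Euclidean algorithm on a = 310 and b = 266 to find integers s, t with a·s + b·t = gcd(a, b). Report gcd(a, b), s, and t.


Euclidean algorithm on (310, 266) — divide until remainder is 0:
  310 = 1 · 266 + 44
  266 = 6 · 44 + 2
  44 = 22 · 2 + 0
gcd(310, 266) = 2.
Track Bezout coefficients alongside the remainders: start with r₀ = 310 = a·1 + b·0 (s = 1, t = 0) and r₁ = 266 = a·0 + b·1 (s = 0, t = 1); each new remainder r_{k+1} = r_{k-1} − q_k·r_k inherits s_{k+1} = s_{k-1} − q_k·s_k, t_{k+1} = t_{k-1} − q_k·t_k, so r_k = a·s_k + b·t_k at every step:
  q = 1: r = 44, s = 1 − 1·0 = 1, t = 0 − 1·1 = -1  (check: 310·1 + 266·(-1) = 44)
  q = 6: r = 2, s = 0 − 6·1 = -6, t = 1 − 6·(-1) = 7  (check: 310·(-6) + 266·7 = 2)
The row with r = 2 (the gcd) gives the Bezout coefficients s = -6, t = 7.
Result: 310 · (-6) + 266 · (7) = 2.

gcd(310, 266) = 2; s = -6, t = 7 (check: 310·(-6) + 266·7 = 2).


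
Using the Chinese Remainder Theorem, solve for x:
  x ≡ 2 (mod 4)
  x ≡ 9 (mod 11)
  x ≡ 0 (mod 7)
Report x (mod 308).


Moduli 4, 11, 7 are pairwise coprime; by CRT there is a unique solution modulo M = 4 · 11 · 7 = 308.
Solve pairwise, accumulating the modulus:
  Start with x ≡ 2 (mod 4).
  Combine with x ≡ 9 (mod 11): since gcd(4, 11) = 1, we get a unique residue mod 44.
    Write x = 2 + 4·t and substitute into x ≡ 9 (mod 11): 4·t ≡ 9 − 2 = 7 (mod 11).
    The inverse of 4 mod 11 is 3 (since 4·3 = 12 = 1·11 + 1), so t ≡ 3·7 = 21 ≡ 10 (mod 11).
    Then x = 2 + 4·10 = 42, valid modulo lcm(4, 11) = 44: x ≡ 42 (mod 44).
  Combine with x ≡ 0 (mod 7): since gcd(44, 7) = 1, we get a unique residue mod 308.
    Write x = 42 + 44·t and substitute into x ≡ 0 (mod 7): 44·t ≡ 0 − 42 = -42 (mod 7).
    Reduce coefficients mod 7: 2·t ≡ 0 (mod 7).
    The inverse of 2 mod 7 is 4 (since 2·4 = 8 = 1·7 + 1), so t ≡ 4·0 = 0 ≡ 0 (mod 7).
    Then x = 42 + 44·0 = 42, valid modulo lcm(44, 7) = 308: x ≡ 42 (mod 308).
Verify: 42 mod 4 = 2 ✓, 42 mod 11 = 9 ✓, 42 mod 7 = 0 ✓.

x ≡ 42 (mod 308).


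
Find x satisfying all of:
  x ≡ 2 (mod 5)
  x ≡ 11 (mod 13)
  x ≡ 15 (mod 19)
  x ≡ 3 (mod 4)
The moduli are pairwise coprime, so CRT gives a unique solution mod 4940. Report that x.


Product of moduli M = 5 · 13 · 19 · 4 = 4940.
Merge one congruence at a time:
  Start: x ≡ 2 (mod 5).
  Combine with x ≡ 11 (mod 13); new modulus lcm = 65.
    Write x = 2 + 5·t and substitute into x ≡ 11 (mod 13): 5·t ≡ 11 − 2 = 9 (mod 13).
    The inverse of 5 mod 13 is 8 (since 5·8 = 40 = 3·13 + 1), so t ≡ 8·9 = 72 ≡ 7 (mod 13).
    Then x = 2 + 5·7 = 37, valid modulo lcm(5, 13) = 65: x ≡ 37 (mod 65).
  Combine with x ≡ 15 (mod 19); new modulus lcm = 1235.
    Write x = 37 + 65·t and substitute into x ≡ 15 (mod 19): 65·t ≡ 15 − 37 = -22 (mod 19).
    Reduce coefficients mod 19: 8·t ≡ 16 (mod 19).
    The inverse of 8 mod 19 is 12 (since 8·12 = 96 = 5·19 + 1), so t ≡ 12·16 = 192 ≡ 2 (mod 19).
    Then x = 37 + 65·2 = 167, valid modulo lcm(65, 19) = 1235: x ≡ 167 (mod 1235).
  Combine with x ≡ 3 (mod 4); new modulus lcm = 4940.
    Write x = 167 + 1235·t and substitute into x ≡ 3 (mod 4): 1235·t ≡ 3 − 167 = -164 (mod 4).
    Reduce coefficients mod 4: 3·t ≡ 0 (mod 4).
    The inverse of 3 mod 4 is 3 (since 3·3 = 9 = 2·4 + 1), so t ≡ 3·0 = 0 ≡ 0 (mod 4).
    Then x = 167 + 1235·0 = 167, valid modulo lcm(1235, 4) = 4940: x ≡ 167 (mod 4940).
Verify against each original: 167 mod 5 = 2, 167 mod 13 = 11, 167 mod 19 = 15, 167 mod 4 = 3.

x ≡ 167 (mod 4940).


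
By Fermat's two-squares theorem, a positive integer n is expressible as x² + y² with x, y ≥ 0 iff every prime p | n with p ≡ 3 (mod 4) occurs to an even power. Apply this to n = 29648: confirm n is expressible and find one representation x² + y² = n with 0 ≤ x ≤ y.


Step 1: Factor n = 29648 = 2^4 · 17 · 109.
Step 2: Check the mod-4 condition on each prime factor: 2 = 2 (special); 17 ≡ 1 (mod 4), exponent 1; 109 ≡ 1 (mod 4), exponent 1.
All primes ≡ 3 (mod 4) appear to even exponent (or don't appear), so by the two-squares theorem n IS expressible as a sum of two squares.
Step 3: Build a representation. Group n = k² · m with k = 4 and m = 17 · 109 = 1853 (a product of primes ≡ 1 (mod 4)); a representation of m scales to one of n via (k·x)² + (k·y)² = k²(x² + y²). Each prime p ≡ 1 (mod 4) is itself a sum of two squares; find a² by testing p − a² for a perfect square:
  17: 17 − 1² = 16 = 4² ⇒ 17 = 1² + 4².
  109: 109 − 1² = 108, 109 − 2² = 105, 109 − 3² = 100 = 10² ⇒ 109 = 3² + 10².
  Combine using the Brahmagupta–Fibonacci identity (a² + b²)(c² + d²) = (ac − bd)² + (ad + bc)² = (ac + bd)² + (ad − bc)²:
  17 · 109 = 1853: from (1² + 4²)(3² + 10²), take (1·3 − 4·10, 1·10 + 4·3) = (3 − 40, 10 + 12) = (-37, 22); dropping signs (only squares matter) gives (37, 22); check 37² + 22² = 1369 + 484 = 1853 ✓.
  Scale by k = 4: (4·37, 4·22) = (148, 88).
Step 4: Order so x ≤ y and verify: 88² + 148² = 7744 + 21904 = 29648 = n. ✓

n = 29648 = 88² + 148² (one valid representation with x ≤ y).


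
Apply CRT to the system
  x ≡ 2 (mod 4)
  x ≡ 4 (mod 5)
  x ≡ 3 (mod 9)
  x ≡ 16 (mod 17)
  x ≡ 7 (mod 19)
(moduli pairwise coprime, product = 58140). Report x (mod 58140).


Product of moduli M = 4 · 5 · 9 · 17 · 19 = 58140.
Merge one congruence at a time:
  Start: x ≡ 2 (mod 4).
  Combine with x ≡ 4 (mod 5); new modulus lcm = 20.
    Write x = 2 + 4·t and substitute into x ≡ 4 (mod 5): 4·t ≡ 4 − 2 = 2 (mod 5).
    The inverse of 4 mod 5 is 4 (since 4·4 = 16 = 3·5 + 1), so t ≡ 4·2 = 8 ≡ 3 (mod 5).
    Then x = 2 + 4·3 = 14, valid modulo lcm(4, 5) = 20: x ≡ 14 (mod 20).
  Combine with x ≡ 3 (mod 9); new modulus lcm = 180.
    Write x = 14 + 20·t and substitute into x ≡ 3 (mod 9): 20·t ≡ 3 − 14 = -11 (mod 9).
    Reduce coefficients mod 9: 2·t ≡ 7 (mod 9).
    The inverse of 2 mod 9 is 5 (since 2·5 = 10 = 1·9 + 1), so t ≡ 5·7 = 35 ≡ 8 (mod 9).
    Then x = 14 + 20·8 = 174, valid modulo lcm(20, 9) = 180: x ≡ 174 (mod 180).
  Combine with x ≡ 16 (mod 17); new modulus lcm = 3060.
    Write x = 174 + 180·t and substitute into x ≡ 16 (mod 17): 180·t ≡ 16 − 174 = -158 (mod 17).
    Reduce coefficients mod 17: 10·t ≡ 12 (mod 17).
    The inverse of 10 mod 17 is 12 (since 10·12 = 120 = 7·17 + 1), so t ≡ 12·12 = 144 ≡ 8 (mod 17).
    Then x = 174 + 180·8 = 1614, valid modulo lcm(180, 17) = 3060: x ≡ 1614 (mod 3060).
  Combine with x ≡ 7 (mod 19); new modulus lcm = 58140.
    Write x = 1614 + 3060·t and substitute into x ≡ 7 (mod 19): 3060·t ≡ 7 − 1614 = -1607 (mod 19).
    Reduce coefficients mod 19: 1·t ≡ 8 (mod 19).
    So t ≡ 8 (mod 19).
    Then x = 1614 + 3060·8 = 26094, valid modulo lcm(3060, 19) = 58140: x ≡ 26094 (mod 58140).
Verify against each original: 26094 mod 4 = 2, 26094 mod 5 = 4, 26094 mod 9 = 3, 26094 mod 17 = 16, 26094 mod 19 = 7.

x ≡ 26094 (mod 58140).


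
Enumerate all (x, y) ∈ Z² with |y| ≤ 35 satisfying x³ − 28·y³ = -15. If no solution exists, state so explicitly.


The equation is x³ - 28y³ = -15. For fixed y, x³ = 28·y³ − 15, so a solution requires the RHS to be a perfect cube.
Strategy: iterate y from -35 to 35, compute RHS = 28·y³ − 15, and check whether it is a (positive or negative) perfect cube.
Check small values of y:
  y = 0: RHS = -15 is not a perfect cube.
  y = 1: RHS = 13 is not a perfect cube.
  y = -1: RHS = -43 is not a perfect cube.
  y = 2: RHS = 209 is not a perfect cube.
  y = -2: RHS = -239 is not a perfect cube.
  y = 3: RHS = 741 is not a perfect cube.
  y = -3: RHS = -771 is not a perfect cube.
Continuing the search up to |y| = 35 finds no solutions either.
No (x, y) in the scanned range satisfies the equation.

No integer solutions with |y| ≤ 35.


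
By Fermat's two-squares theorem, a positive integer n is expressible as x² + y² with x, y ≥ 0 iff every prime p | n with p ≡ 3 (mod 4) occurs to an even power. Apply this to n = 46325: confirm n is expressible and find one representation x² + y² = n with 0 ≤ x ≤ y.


Step 1: Factor n = 46325 = 5^2 · 17 · 109.
Step 2: Check the mod-4 condition on each prime factor: 5 ≡ 1 (mod 4), exponent 2; 17 ≡ 1 (mod 4), exponent 1; 109 ≡ 1 (mod 4), exponent 1.
All primes ≡ 3 (mod 4) appear to even exponent (or don't appear), so by the two-squares theorem n IS expressible as a sum of two squares.
Step 3: Build a representation. Group n = k² · m with k = 5 and m = 17 · 109 = 1853 (a product of primes ≡ 1 (mod 4)); a representation of m scales to one of n via (k·x)² + (k·y)² = k²(x² + y²). Each prime p ≡ 1 (mod 4) is itself a sum of two squares; find a² by testing p − a² for a perfect square:
  17: 17 − 1² = 16 = 4² ⇒ 17 = 1² + 4².
  109: 109 − 1² = 108, 109 − 2² = 105, 109 − 3² = 100 = 10² ⇒ 109 = 3² + 10².
  Combine using the Brahmagupta–Fibonacci identity (a² + b²)(c² + d²) = (ac − bd)² + (ad + bc)² = (ac + bd)² + (ad − bc)²:
  17 · 109 = 1853: from (1² + 4²)(3² + 10²), take (1·3 − 4·10, 1·10 + 4·3) = (3 − 40, 10 + 12) = (-37, 22); dropping signs (only squares matter) gives (37, 22); check 37² + 22² = 1369 + 484 = 1853 ✓.
  Scale by k = 5: (5·37, 5·22) = (185, 110).
Step 4: Order so x ≤ y and verify: 110² + 185² = 12100 + 34225 = 46325 = n. ✓

n = 46325 = 110² + 185² (one valid representation with x ≤ y).


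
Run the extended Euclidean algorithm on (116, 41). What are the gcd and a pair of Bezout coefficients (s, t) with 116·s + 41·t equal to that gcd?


Euclidean algorithm on (116, 41) — divide until remainder is 0:
  116 = 2 · 41 + 34
  41 = 1 · 34 + 7
  34 = 4 · 7 + 6
  7 = 1 · 6 + 1
  6 = 6 · 1 + 0
gcd(116, 41) = 1.
Track Bezout coefficients alongside the remainders: start with r₀ = 116 = a·1 + b·0 (s = 1, t = 0) and r₁ = 41 = a·0 + b·1 (s = 0, t = 1); each new remainder r_{k+1} = r_{k-1} − q_k·r_k inherits s_{k+1} = s_{k-1} − q_k·s_k, t_{k+1} = t_{k-1} − q_k·t_k, so r_k = a·s_k + b·t_k at every step:
  q = 2: r = 34, s = 1 − 2·0 = 1, t = 0 − 2·1 = -2  (check: 116·1 + 41·(-2) = 34)
  q = 1: r = 7, s = 0 − 1·1 = -1, t = 1 − 1·(-2) = 3  (check: 116·(-1) + 41·3 = 7)
  q = 4: r = 6, s = 1 − 4·(-1) = 5, t = -2 − 4·3 = -14  (check: 116·5 + 41·(-14) = 6)
  q = 1: r = 1, s = -1 − 1·5 = -6, t = 3 − 1·(-14) = 17  (check: 116·(-6) + 41·17 = 1)
The row with r = 1 (the gcd) gives the Bezout coefficients s = -6, t = 17.
Result: 116 · (-6) + 41 · (17) = 1.

gcd(116, 41) = 1; s = -6, t = 17 (check: 116·(-6) + 41·17 = 1).


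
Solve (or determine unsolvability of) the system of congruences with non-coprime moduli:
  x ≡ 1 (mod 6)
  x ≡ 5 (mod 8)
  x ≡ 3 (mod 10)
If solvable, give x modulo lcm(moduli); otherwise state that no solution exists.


Moduli 6, 8, 10 are not pairwise coprime, so CRT works modulo lcm(m_i) when all pairwise compatibility conditions hold.
Pairwise compatibility: gcd(m_i, m_j) must divide a_i - a_j for every pair.
Merge one congruence at a time:
  Start: x ≡ 1 (mod 6).
  Combine with x ≡ 5 (mod 8): gcd(6, 8) = 2; 5 - 1 = 4, which IS divisible by 2, so compatible.
    Write x = 1 + 6·t and substitute into x ≡ 5 (mod 8): 6·t ≡ 5 − 1 = 4 (mod 8).
    Divide the congruence (and modulus) by g = 2: 3·t ≡ 2 (mod 4).
    The inverse of 3 mod 4 is 3 (since 3·3 = 9 = 2·4 + 1), so t ≡ 3·2 = 6 ≡ 2 (mod 4).
    Then x = 1 + 6·2 = 13, valid modulo lcm(6, 8) = 24: x ≡ 13 (mod 24).
  Combine with x ≡ 3 (mod 10): gcd(24, 10) = 2; 3 - 13 = -10, which IS divisible by 2, so compatible.
    Write x = 13 + 24·t and substitute into x ≡ 3 (mod 10): 24·t ≡ 3 − 13 = -10 (mod 10).
    Divide the congruence (and modulus) by g = 2: 12·t ≡ -5 (mod 5).
    Reduce coefficients mod 5: 2·t ≡ 0 (mod 5).
    The inverse of 2 mod 5 is 3 (since 2·3 = 6 = 1·5 + 1), so t ≡ 3·0 = 0 ≡ 0 (mod 5).
    Then x = 13 + 24·0 = 13, valid modulo lcm(24, 10) = 120: x ≡ 13 (mod 120).
Verify: 13 mod 6 = 1, 13 mod 8 = 5, 13 mod 10 = 3.

x ≡ 13 (mod 120).


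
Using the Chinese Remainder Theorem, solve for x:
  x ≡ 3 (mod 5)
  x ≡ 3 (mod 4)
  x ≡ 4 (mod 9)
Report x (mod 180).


Moduli 5, 4, 9 are pairwise coprime; by CRT there is a unique solution modulo M = 5 · 4 · 9 = 180.
Solve pairwise, accumulating the modulus:
  Start with x ≡ 3 (mod 5).
  Combine with x ≡ 3 (mod 4): since gcd(5, 4) = 1, we get a unique residue mod 20.
    Write x = 3 + 5·t and substitute into x ≡ 3 (mod 4): 5·t ≡ 3 − 3 = 0 (mod 4).
    Reduce coefficients mod 4: 1·t ≡ 0 (mod 4).
    So t ≡ 0 (mod 4).
    Then x = 3 + 5·0 = 3, valid modulo lcm(5, 4) = 20: x ≡ 3 (mod 20).
  Combine with x ≡ 4 (mod 9): since gcd(20, 9) = 1, we get a unique residue mod 180.
    Write x = 3 + 20·t and substitute into x ≡ 4 (mod 9): 20·t ≡ 4 − 3 = 1 (mod 9).
    Reduce coefficients mod 9: 2·t ≡ 1 (mod 9).
    The inverse of 2 mod 9 is 5 (since 2·5 = 10 = 1·9 + 1), so t ≡ 5·1 = 5 ≡ 5 (mod 9).
    Then x = 3 + 20·5 = 103, valid modulo lcm(20, 9) = 180: x ≡ 103 (mod 180).
Verify: 103 mod 5 = 3 ✓, 103 mod 4 = 3 ✓, 103 mod 9 = 4 ✓.

x ≡ 103 (mod 180).


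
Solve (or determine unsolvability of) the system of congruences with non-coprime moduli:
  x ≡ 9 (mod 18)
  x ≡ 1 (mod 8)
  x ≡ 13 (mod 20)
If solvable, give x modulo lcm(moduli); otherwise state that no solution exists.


Moduli 18, 8, 20 are not pairwise coprime, so CRT works modulo lcm(m_i) when all pairwise compatibility conditions hold.
Pairwise compatibility: gcd(m_i, m_j) must divide a_i - a_j for every pair.
Merge one congruence at a time:
  Start: x ≡ 9 (mod 18).
  Combine with x ≡ 1 (mod 8): gcd(18, 8) = 2; 1 - 9 = -8, which IS divisible by 2, so compatible.
    Write x = 9 + 18·t and substitute into x ≡ 1 (mod 8): 18·t ≡ 1 − 9 = -8 (mod 8).
    Divide the congruence (and modulus) by g = 2: 9·t ≡ -4 (mod 4).
    Reduce coefficients mod 4: 1·t ≡ 0 (mod 4).
    So t ≡ 0 (mod 4).
    Then x = 9 + 18·0 = 9, valid modulo lcm(18, 8) = 72: x ≡ 9 (mod 72).
  Combine with x ≡ 13 (mod 20): gcd(72, 20) = 4; 13 - 9 = 4, which IS divisible by 4, so compatible.
    Write x = 9 + 72·t and substitute into x ≡ 13 (mod 20): 72·t ≡ 13 − 9 = 4 (mod 20).
    Divide the congruence (and modulus) by g = 4: 18·t ≡ 1 (mod 5).
    Reduce coefficients mod 5: 3·t ≡ 1 (mod 5).
    The inverse of 3 mod 5 is 2 (since 3·2 = 6 = 1·5 + 1), so t ≡ 2·1 = 2 ≡ 2 (mod 5).
    Then x = 9 + 72·2 = 153, valid modulo lcm(72, 20) = 360: x ≡ 153 (mod 360).
Verify: 153 mod 18 = 9, 153 mod 8 = 1, 153 mod 20 = 13.

x ≡ 153 (mod 360).


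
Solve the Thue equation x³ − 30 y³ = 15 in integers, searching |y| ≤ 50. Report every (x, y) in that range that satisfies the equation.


The equation is x³ - 30y³ = 15. For fixed y, x³ = 30·y³ + 15, so a solution requires the RHS to be a perfect cube.
Strategy: iterate y from -50 to 50, compute RHS = 30·y³ + 15, and check whether it is a (positive or negative) perfect cube.
Check small values of y:
  y = 0: RHS = 15 is not a perfect cube.
  y = 1: RHS = 45 is not a perfect cube.
  y = -1: RHS = -15 is not a perfect cube.
  y = 2: RHS = 255 is not a perfect cube.
  y = -2: RHS = -225 is not a perfect cube.
  y = 3: RHS = 825 is not a perfect cube.
  y = -3: RHS = -795 is not a perfect cube.
Continuing the search up to |y| = 50 finds no solutions either.
No (x, y) in the scanned range satisfies the equation.

No integer solutions with |y| ≤ 50.


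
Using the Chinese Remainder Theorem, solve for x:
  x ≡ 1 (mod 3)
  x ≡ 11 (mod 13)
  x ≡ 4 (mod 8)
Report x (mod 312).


Moduli 3, 13, 8 are pairwise coprime; by CRT there is a unique solution modulo M = 3 · 13 · 8 = 312.
Solve pairwise, accumulating the modulus:
  Start with x ≡ 1 (mod 3).
  Combine with x ≡ 11 (mod 13): since gcd(3, 13) = 1, we get a unique residue mod 39.
    Write x = 1 + 3·t and substitute into x ≡ 11 (mod 13): 3·t ≡ 11 − 1 = 10 (mod 13).
    The inverse of 3 mod 13 is 9 (since 3·9 = 27 = 2·13 + 1), so t ≡ 9·10 = 90 ≡ 12 (mod 13).
    Then x = 1 + 3·12 = 37, valid modulo lcm(3, 13) = 39: x ≡ 37 (mod 39).
  Combine with x ≡ 4 (mod 8): since gcd(39, 8) = 1, we get a unique residue mod 312.
    Write x = 37 + 39·t and substitute into x ≡ 4 (mod 8): 39·t ≡ 4 − 37 = -33 (mod 8).
    Reduce coefficients mod 8: 7·t ≡ 7 (mod 8).
    The inverse of 7 mod 8 is 7 (since 7·7 = 49 = 6·8 + 1), so t ≡ 7·7 = 49 ≡ 1 (mod 8).
    Then x = 37 + 39·1 = 76, valid modulo lcm(39, 8) = 312: x ≡ 76 (mod 312).
Verify: 76 mod 3 = 1 ✓, 76 mod 13 = 11 ✓, 76 mod 8 = 4 ✓.

x ≡ 76 (mod 312).


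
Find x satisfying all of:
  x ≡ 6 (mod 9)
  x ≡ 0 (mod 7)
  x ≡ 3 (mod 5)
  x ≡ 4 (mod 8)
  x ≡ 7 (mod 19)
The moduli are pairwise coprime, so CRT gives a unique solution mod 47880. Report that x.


Product of moduli M = 9 · 7 · 5 · 8 · 19 = 47880.
Merge one congruence at a time:
  Start: x ≡ 6 (mod 9).
  Combine with x ≡ 0 (mod 7); new modulus lcm = 63.
    Write x = 6 + 9·t and substitute into x ≡ 0 (mod 7): 9·t ≡ 0 − 6 = -6 (mod 7).
    Reduce coefficients mod 7: 2·t ≡ 1 (mod 7).
    The inverse of 2 mod 7 is 4 (since 2·4 = 8 = 1·7 + 1), so t ≡ 4·1 = 4 ≡ 4 (mod 7).
    Then x = 6 + 9·4 = 42, valid modulo lcm(9, 7) = 63: x ≡ 42 (mod 63).
  Combine with x ≡ 3 (mod 5); new modulus lcm = 315.
    Write x = 42 + 63·t and substitute into x ≡ 3 (mod 5): 63·t ≡ 3 − 42 = -39 (mod 5).
    Reduce coefficients mod 5: 3·t ≡ 1 (mod 5).
    The inverse of 3 mod 5 is 2 (since 3·2 = 6 = 1·5 + 1), so t ≡ 2·1 = 2 ≡ 2 (mod 5).
    Then x = 42 + 63·2 = 168, valid modulo lcm(63, 5) = 315: x ≡ 168 (mod 315).
  Combine with x ≡ 4 (mod 8); new modulus lcm = 2520.
    Write x = 168 + 315·t and substitute into x ≡ 4 (mod 8): 315·t ≡ 4 − 168 = -164 (mod 8).
    Reduce coefficients mod 8: 3·t ≡ 4 (mod 8).
    The inverse of 3 mod 8 is 3 (since 3·3 = 9 = 1·8 + 1), so t ≡ 3·4 = 12 ≡ 4 (mod 8).
    Then x = 168 + 315·4 = 1428, valid modulo lcm(315, 8) = 2520: x ≡ 1428 (mod 2520).
  Combine with x ≡ 7 (mod 19); new modulus lcm = 47880.
    Write x = 1428 + 2520·t and substitute into x ≡ 7 (mod 19): 2520·t ≡ 7 − 1428 = -1421 (mod 19).
    Reduce coefficients mod 19: 12·t ≡ 4 (mod 19).
    The inverse of 12 mod 19 is 8 (since 12·8 = 96 = 5·19 + 1), so t ≡ 8·4 = 32 ≡ 13 (mod 19).
    Then x = 1428 + 2520·13 = 34188, valid modulo lcm(2520, 19) = 47880: x ≡ 34188 (mod 47880).
Verify against each original: 34188 mod 9 = 6, 34188 mod 7 = 0, 34188 mod 5 = 3, 34188 mod 8 = 4, 34188 mod 19 = 7.

x ≡ 34188 (mod 47880).


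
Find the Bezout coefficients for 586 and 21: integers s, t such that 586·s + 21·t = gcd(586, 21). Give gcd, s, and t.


Euclidean algorithm on (586, 21) — divide until remainder is 0:
  586 = 27 · 21 + 19
  21 = 1 · 19 + 2
  19 = 9 · 2 + 1
  2 = 2 · 1 + 0
gcd(586, 21) = 1.
Track Bezout coefficients alongside the remainders: start with r₀ = 586 = a·1 + b·0 (s = 1, t = 0) and r₁ = 21 = a·0 + b·1 (s = 0, t = 1); each new remainder r_{k+1} = r_{k-1} − q_k·r_k inherits s_{k+1} = s_{k-1} − q_k·s_k, t_{k+1} = t_{k-1} − q_k·t_k, so r_k = a·s_k + b·t_k at every step:
  q = 27: r = 19, s = 1 − 27·0 = 1, t = 0 − 27·1 = -27  (check: 586·1 + 21·(-27) = 19)
  q = 1: r = 2, s = 0 − 1·1 = -1, t = 1 − 1·(-27) = 28  (check: 586·(-1) + 21·28 = 2)
  q = 9: r = 1, s = 1 − 9·(-1) = 10, t = -27 − 9·28 = -279  (check: 586·10 + 21·(-279) = 1)
The row with r = 1 (the gcd) gives the Bezout coefficients s = 10, t = -279.
Result: 586 · (10) + 21 · (-279) = 1.

gcd(586, 21) = 1; s = 10, t = -279 (check: 586·10 + 21·(-279) = 1).


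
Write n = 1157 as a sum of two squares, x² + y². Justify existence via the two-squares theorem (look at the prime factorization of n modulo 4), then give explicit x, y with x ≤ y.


Step 1: Factor n = 1157 = 13 · 89.
Step 2: Check the mod-4 condition on each prime factor: 13 ≡ 1 (mod 4), exponent 1; 89 ≡ 1 (mod 4), exponent 1.
All primes ≡ 3 (mod 4) appear to even exponent (or don't appear), so by the two-squares theorem n IS expressible as a sum of two squares.
Step 3: Build a representation. Here n = 13 · 89 is a product of primes ≡ 1 (mod 4). Each prime p ≡ 1 (mod 4) is itself a sum of two squares; find a² by testing p − a² for a perfect square:
  13: 13 − 1² = 12, 13 − 2² = 9 = 3² ⇒ 13 = 2² + 3².
  89: 89 − 1² = 88, 89 − 2² = 85, 89 − 3² = 80, 89 − 4² = 73, 89 − 5² = 64 = 8² ⇒ 89 = 5² + 8².
  Combine using the Brahmagupta–Fibonacci identity (a² + b²)(c² + d²) = (ac − bd)² + (ad + bc)² = (ac + bd)² + (ad − bc)²:
  13 · 89 = 1157: from (2² + 3²)(5² + 8²), take (2·5 − 3·8, 2·8 + 3·5) = (10 − 24, 16 + 15) = (-14, 31); dropping signs (only squares matter) gives (14, 31); check 14² + 31² = 196 + 961 = 1157 ✓.
Step 4: Order so x ≤ y and verify: 14² + 31² = 196 + 961 = 1157 = n. ✓

n = 1157 = 14² + 31² (one valid representation with x ≤ y).


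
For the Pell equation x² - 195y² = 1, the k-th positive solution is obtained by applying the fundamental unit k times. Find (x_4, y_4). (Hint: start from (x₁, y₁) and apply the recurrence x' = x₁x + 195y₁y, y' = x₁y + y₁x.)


Step 1: Find the fundamental solution (x₁, y₁) of x² - 195y² = 1.
  Expand √195 as a continued fraction. a₀ = ⌊√195⌋ = 13; iterate m_{k+1} = d_k·a_k − m_k, d_{k+1} = (195 − m_{k+1}²)/d_k, a_{k+1} = ⌊(a₀ + m_{k+1})/d_{k+1}⌋ (starting m₀ = 0, d₀ = 1), with convergents p_k = a_k·p_{k-1} + p_{k-2}, q_k = a_k·q_{k-1} + q_{k-2} (p₋₁ = 1, q₋₁ = 0):
  k = 0: a₀ = 13; p₀/q₀ = 13/1; p₀² − 195·q₀² = 169 − 195 = -26.
  k = 1: m = 13, d = 26, a = ⌊(13 + 13)/26⌋ = 1; p/q = (1·13 + 1)/(1·1 + 0) = 14/1; p² − 195·q² = 196 − 195 = 1.
  The first convergent with p² − 195·q² = 1 gives the fundamental solution (x₁, y₁) = (14, 1).
Step 2: Apply the recurrence (x_{n+1}, y_{n+1}) = (x₁x_n + 195y₁y_n, x₁y_n + y₁x_n) repeatedly.
  From (x_1, y_1) = (14, 1): x_2 = 14·14 + 195·1·1 = 391; y_2 = 14·1 + 1·14 = 28.
  From (x_2, y_2) = (391, 28): x_3 = 14·391 + 195·1·28 = 10934; y_3 = 14·28 + 1·391 = 783.
  From (x_3, y_3) = (10934, 783): x_4 = 14·10934 + 195·1·783 = 305761; y_4 = 14·783 + 1·10934 = 21896.
Step 3: Verify x_4² - 195·y_4² = 93489789121 - 93489789120 = 1 (should be 1). ✓

(x_1, y_1) = (14, 1); (x_4, y_4) = (305761, 21896).


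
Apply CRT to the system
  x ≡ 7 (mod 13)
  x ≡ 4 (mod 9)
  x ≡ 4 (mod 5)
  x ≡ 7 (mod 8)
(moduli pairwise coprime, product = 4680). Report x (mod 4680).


Product of moduli M = 13 · 9 · 5 · 8 = 4680.
Merge one congruence at a time:
  Start: x ≡ 7 (mod 13).
  Combine with x ≡ 4 (mod 9); new modulus lcm = 117.
    Write x = 7 + 13·t and substitute into x ≡ 4 (mod 9): 13·t ≡ 4 − 7 = -3 (mod 9).
    Reduce coefficients mod 9: 4·t ≡ 6 (mod 9).
    The inverse of 4 mod 9 is 7 (since 4·7 = 28 = 3·9 + 1), so t ≡ 7·6 = 42 ≡ 6 (mod 9).
    Then x = 7 + 13·6 = 85, valid modulo lcm(13, 9) = 117: x ≡ 85 (mod 117).
  Combine with x ≡ 4 (mod 5); new modulus lcm = 585.
    Write x = 85 + 117·t and substitute into x ≡ 4 (mod 5): 117·t ≡ 4 − 85 = -81 (mod 5).
    Reduce coefficients mod 5: 2·t ≡ 4 (mod 5).
    The inverse of 2 mod 5 is 3 (since 2·3 = 6 = 1·5 + 1), so t ≡ 3·4 = 12 ≡ 2 (mod 5).
    Then x = 85 + 117·2 = 319, valid modulo lcm(117, 5) = 585: x ≡ 319 (mod 585).
  Combine with x ≡ 7 (mod 8); new modulus lcm = 4680.
    Write x = 319 + 585·t and substitute into x ≡ 7 (mod 8): 585·t ≡ 7 − 319 = -312 (mod 8).
    Reduce coefficients mod 8: 1·t ≡ 0 (mod 8).
    So t ≡ 0 (mod 8).
    Then x = 319 + 585·0 = 319, valid modulo lcm(585, 8) = 4680: x ≡ 319 (mod 4680).
Verify against each original: 319 mod 13 = 7, 319 mod 9 = 4, 319 mod 5 = 4, 319 mod 8 = 7.

x ≡ 319 (mod 4680).
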